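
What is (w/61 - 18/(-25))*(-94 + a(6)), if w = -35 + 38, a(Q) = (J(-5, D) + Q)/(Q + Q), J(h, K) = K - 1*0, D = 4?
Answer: -218569/3050 ≈ -71.662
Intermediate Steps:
J(h, K) = K (J(h, K) = K + 0 = K)
a(Q) = (4 + Q)/(2*Q) (a(Q) = (4 + Q)/(Q + Q) = (4 + Q)/((2*Q)) = (4 + Q)*(1/(2*Q)) = (4 + Q)/(2*Q))
w = 3
(w/61 - 18/(-25))*(-94 + a(6)) = (3/61 - 18/(-25))*(-94 + (½)*(4 + 6)/6) = (3*(1/61) - 18*(-1/25))*(-94 + (½)*(⅙)*10) = (3/61 + 18/25)*(-94 + ⅚) = (1173/1525)*(-559/6) = -218569/3050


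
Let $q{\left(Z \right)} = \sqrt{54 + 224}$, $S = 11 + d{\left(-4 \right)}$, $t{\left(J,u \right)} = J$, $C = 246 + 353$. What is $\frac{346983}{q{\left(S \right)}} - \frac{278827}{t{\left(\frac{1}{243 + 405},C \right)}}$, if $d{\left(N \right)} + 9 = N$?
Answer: $-180679896 + \frac{346983 \sqrt{278}}{278} \approx -1.8066 \cdot 10^{8}$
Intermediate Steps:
$d{\left(N \right)} = -9 + N$
$C = 599$
$S = -2$ ($S = 11 - 13 = -2$)
$q{\left(Z \right)} = \sqrt{278}$
$\frac{346983}{q{\left(S \right)}} - \frac{278827}{t{\left(\frac{1}{243 + 405},C \right)}} = \frac{346983}{\sqrt{278}} - \frac{278827}{\frac{1}{243 + 405}} = 346983 \frac{\sqrt{278}}{278} - \frac{278827}{\frac{1}{648}} = \frac{346983 \sqrt{278}}{278} - 278827 \frac{1}{\frac{1}{648}} = \frac{346983 \sqrt{278}}{278} - 180679896 = -180679896 + \frac{346983 \sqrt{278}}{278}$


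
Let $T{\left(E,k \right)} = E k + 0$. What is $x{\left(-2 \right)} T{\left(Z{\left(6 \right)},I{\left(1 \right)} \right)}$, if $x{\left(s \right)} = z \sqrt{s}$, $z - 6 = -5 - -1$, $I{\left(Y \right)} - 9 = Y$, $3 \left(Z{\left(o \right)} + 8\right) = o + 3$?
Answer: $- 100 i \sqrt{2} \approx - 141.42 i$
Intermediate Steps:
$Z{\left(o \right)} = -7 + \frac{o}{3}$ ($Z{\left(o \right)} = -8 + \frac{o + 3}{3} = -8 + \frac{3 + o}{3} = -8 + \left(1 + \frac{o}{3}\right) = -7 + \frac{o}{3}$)
$I{\left(Y \right)} = 9 + Y$
$T{\left(E,k \right)} = E k$
$z = 2$ ($z = 6 - 4 = 2$)
$x{\left(s \right)} = 2 \sqrt{s}$
$x{\left(-2 \right)} T{\left(Z{\left(6 \right)},I{\left(1 \right)} \right)} = 2 \sqrt{-2} \left(-7 + \frac{1}{3} \cdot 6\right) \left(9 + 1\right) = 2 i \sqrt{2} \left(-7 + 2\right) 10 = 2 i \sqrt{2} \left(\left(-5\right) 10\right) = 2 i \sqrt{2} \left(-50\right) = - 100 i \sqrt{2}$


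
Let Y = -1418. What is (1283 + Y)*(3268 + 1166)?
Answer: -598590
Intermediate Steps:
(1283 + Y)*(3268 + 1166) = (1283 - 1418)*(3268 + 1166) = -135*4434 = -598590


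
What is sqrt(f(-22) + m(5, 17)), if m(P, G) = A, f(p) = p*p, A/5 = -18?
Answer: sqrt(394) ≈ 19.849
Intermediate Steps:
A = -90 (A = 5*(-18) = -90)
f(p) = p**2
m(P, G) = -90
sqrt(f(-22) + m(5, 17)) = sqrt((-22)**2 - 90) = sqrt(484 - 90) = sqrt(394)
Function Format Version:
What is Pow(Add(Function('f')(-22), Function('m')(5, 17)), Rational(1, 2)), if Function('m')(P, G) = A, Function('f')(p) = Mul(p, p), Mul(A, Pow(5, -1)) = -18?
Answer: Pow(394, Rational(1, 2)) ≈ 19.849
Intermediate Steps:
A = -90 (A = Mul(5, -18) = -90)
Function('f')(p) = Pow(p, 2)
Function('m')(P, G) = -90
Pow(Add(Function('f')(-22), Function('m')(5, 17)), Rational(1, 2)) = Pow(Add(Pow(-22, 2), -90), Rational(1, 2)) = Pow(Add(484, -90), Rational(1, 2)) = Pow(394, Rational(1, 2))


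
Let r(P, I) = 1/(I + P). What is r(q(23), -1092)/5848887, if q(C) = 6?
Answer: -1/6351891282 ≈ -1.5743e-10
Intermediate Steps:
r(q(23), -1092)/5848887 = 1/((-1092 + 6)*5848887) = (1/5848887)/(-1086) = -1/1086*1/5848887 = -1/6351891282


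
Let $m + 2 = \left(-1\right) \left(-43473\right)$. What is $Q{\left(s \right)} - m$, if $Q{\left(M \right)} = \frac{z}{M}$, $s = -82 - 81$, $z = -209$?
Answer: $- \frac{7085564}{163} \approx -43470.0$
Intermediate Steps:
$s = -163$ ($s = -82 - 81 = -163$)
$Q{\left(M \right)} = - \frac{209}{M}$
$m = 43471$ ($m = -2 - -43473 = -2 + 43473 = 43471$)
$Q{\left(s \right)} - m = - \frac{209}{-163} - 43471 = \left(-209\right) \left(- \frac{1}{163}\right) - 43471 = \frac{209}{163} - 43471 = - \frac{7085564}{163}$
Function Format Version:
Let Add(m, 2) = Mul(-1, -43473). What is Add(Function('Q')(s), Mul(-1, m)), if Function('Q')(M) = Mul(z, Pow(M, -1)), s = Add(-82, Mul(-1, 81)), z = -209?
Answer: Rational(-7085564, 163) ≈ -43470.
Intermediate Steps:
s = -163 (s = Add(-82, -81) = -163)
Function('Q')(M) = Mul(-209, Pow(M, -1))
m = 43471 (m = Add(-2, Mul(-1, -43473)) = Add(-2, 43473) = 43471)
Add(Function('Q')(s), Mul(-1, m)) = Add(Mul(-209, Pow(-163, -1)), Mul(-1, 43471)) = Add(Mul(-209, Rational(-1, 163)), -43471) = Add(Rational(209, 163), -43471) = Rational(-7085564, 163)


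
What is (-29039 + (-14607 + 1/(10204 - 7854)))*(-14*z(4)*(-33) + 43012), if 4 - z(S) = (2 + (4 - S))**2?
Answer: -2205829537094/1175 ≈ -1.8773e+9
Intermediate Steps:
z(S) = 4 - (6 - S)**2 (z(S) = 4 - (2 + (4 - S))**2 = 4 - (6 - S)**2)
(-29039 + (-14607 + 1/(10204 - 7854)))*(-14*z(4)*(-33) + 43012) = (-29039 + (-14607 + 1/(10204 - 7854)))*(-14*(4 - (-6 + 4)**2)*(-33) + 43012) = (-29039 + (-14607 + 1/2350))*(-14*(4 - 1*(-2)**2)*(-33) + 43012) = (-29039 + (-14607 + 1/2350))*(-14*(4 - 1*4)*(-33) + 43012) = (-29039 - 34326449/2350)*(-14*(4 - 4)*(-33) + 43012) = -102568099*(-14*0*(-33) + 43012)/2350 = -102568099*(0*(-33) + 43012)/2350 = -102568099*(0 + 43012)/2350 = -102568099/2350*43012 = -2205829537094/1175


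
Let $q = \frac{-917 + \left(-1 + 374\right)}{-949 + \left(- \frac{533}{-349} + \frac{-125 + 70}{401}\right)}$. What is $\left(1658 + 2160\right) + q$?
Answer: $\frac{506408078790}{132617063} \approx 3818.6$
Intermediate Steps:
$q = \frac{76132256}{132617063}$ ($q = \frac{-917 + 373}{-949 - - \frac{194538}{139949}} = - \frac{544}{-949 + \left(\frac{533}{349} - \frac{55}{401}\right)} = - \frac{544}{-949 + \frac{194538}{139949}} = - \frac{544}{- \frac{132617063}{139949}} = \left(-544\right) \left(- \frac{139949}{132617063}\right) = \frac{76132256}{132617063} \approx 0.57408$)
$\left(1658 + 2160\right) + q = \left(1658 + 2160\right) + \frac{76132256}{132617063} = 3818 + \frac{76132256}{132617063} = \frac{506408078790}{132617063}$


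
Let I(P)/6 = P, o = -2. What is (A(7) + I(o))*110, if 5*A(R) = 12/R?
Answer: -8976/7 ≈ -1282.3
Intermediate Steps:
I(P) = 6*P
A(R) = 12/(5*R) (A(R) = (12/R)/5 = 12/(5*R))
(A(7) + I(o))*110 = ((12/5)/7 + 6*(-2))*110 = ((12/5)*(1/7) - 12)*110 = (12/35 - 12)*110 = -408/35*110 = -8976/7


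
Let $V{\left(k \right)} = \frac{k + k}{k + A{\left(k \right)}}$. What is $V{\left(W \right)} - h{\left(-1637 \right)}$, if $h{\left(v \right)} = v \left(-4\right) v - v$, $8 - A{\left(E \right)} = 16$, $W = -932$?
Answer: $\frac{2518598631}{235} \approx 1.0717 \cdot 10^{7}$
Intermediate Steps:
$A{\left(E \right)} = -8$ ($A{\left(E \right)} = 8 - 16 = -8$)
$h{\left(v \right)} = - v - 4 v^{2}$ ($h{\left(v \right)} = - 4 v v - v = - 4 v^{2} - v = - v - 4 v^{2}$)
$V{\left(k \right)} = \frac{2 k}{-8 + k}$ ($V{\left(k \right)} = \frac{k + k}{k - 8} = \frac{2 k}{-8 + k}$)
$V{\left(W \right)} - h{\left(-1637 \right)} = 2 \left(-932\right) \frac{1}{-8 - 932} - \left(-1\right) \left(-1637\right) \left(1 + 4 \left(-1637\right)\right) = 2 \left(-932\right) \frac{1}{-940} - \left(-1\right) \left(-1637\right) \left(1 - 6548\right) = 2 \left(-932\right) \left(- \frac{1}{940}\right) - \left(-1\right) \left(-1637\right) \left(-6547\right) = \frac{466}{235} - -10717439 = \frac{466}{235} + 10717439 = \frac{2518598631}{235}$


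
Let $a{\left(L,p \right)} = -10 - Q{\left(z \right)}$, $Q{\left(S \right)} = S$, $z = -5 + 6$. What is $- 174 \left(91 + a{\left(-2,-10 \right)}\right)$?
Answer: $-13920$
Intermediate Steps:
$z = 1$
$a{\left(L,p \right)} = -11$ ($a{\left(L,p \right)} = -10 - 1 = -11$)
$- 174 \left(91 + a{\left(-2,-10 \right)}\right) = - 174 \left(91 - 11\right) = \left(-174\right) 80 = -13920$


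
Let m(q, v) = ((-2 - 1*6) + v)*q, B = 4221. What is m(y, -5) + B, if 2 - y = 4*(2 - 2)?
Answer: 4195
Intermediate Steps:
y = 2 (y = 2 - 4*(2 - 2) = 2 - 4*0 = 2 - 1*0 = 2 + 0 = 2)
m(q, v) = q*(-8 + v) (m(q, v) = ((-2 - 6) + v)*q = (-8 + v)*q = q*(-8 + v))
m(y, -5) + B = 2*(-8 - 5) + 4221 = 2*(-13) + 4221 = -26 + 4221 = 4195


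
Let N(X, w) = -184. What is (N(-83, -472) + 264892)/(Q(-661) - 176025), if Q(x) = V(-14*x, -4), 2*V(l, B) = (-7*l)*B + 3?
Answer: -529416/92935 ≈ -5.6966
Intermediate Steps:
V(l, B) = 3/2 - 7*B*l/2 (V(l, B) = ((-7*l)*B + 3)/2 = (-7*B*l + 3)/2 = (3 - 7*B*l)/2 = 3/2 - 7*B*l/2)
Q(x) = 3/2 - 196*x (Q(x) = 3/2 - 7/2*(-4)*(-14*x) = 3/2 - 196*x)
(N(-83, -472) + 264892)/(Q(-661) - 176025) = (-184 + 264892)/((3/2 - 196*(-661)) - 176025) = 264708/((3/2 + 129556) - 176025) = 264708/(259115/2 - 176025) = 264708/(-92935/2) = 264708*(-2/92935) = -529416/92935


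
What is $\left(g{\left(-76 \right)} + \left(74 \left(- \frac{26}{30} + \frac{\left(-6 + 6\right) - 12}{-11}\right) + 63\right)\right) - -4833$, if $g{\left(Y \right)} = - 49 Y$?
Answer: $\frac{1425038}{165} \approx 8636.6$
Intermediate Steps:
$\left(g{\left(-76 \right)} + \left(74 \left(- \frac{26}{30} + \frac{\left(-6 + 6\right) - 12}{-11}\right) + 63\right)\right) - -4833 = \left(\left(-49\right) \left(-76\right) + \left(74 \left(- \frac{26}{30} + \frac{\left(-6 + 6\right) - 12}{-11}\right) + 63\right)\right) - -4833 = \left(3724 + \left(74 \left(\left(-26\right) \frac{1}{30} + \left(0 - 12\right) \left(- \frac{1}{11}\right)\right) + 63\right)\right) + 4833 = \left(3724 + \left(74 \left(- \frac{13}{15} - - \frac{12}{11}\right) + 63\right)\right) + 4833 = \left(3724 + \left(74 \left(- \frac{13}{15} + \frac{12}{11}\right) + 63\right)\right) + 4833 = \left(3724 + \left(74 \cdot \frac{37}{165} + 63\right)\right) + 4833 = \left(3724 + \left(\frac{2738}{165} + 63\right)\right) + 4833 = \left(3724 + \frac{13133}{165}\right) + 4833 = \frac{627593}{165} + 4833 = \frac{1425038}{165}$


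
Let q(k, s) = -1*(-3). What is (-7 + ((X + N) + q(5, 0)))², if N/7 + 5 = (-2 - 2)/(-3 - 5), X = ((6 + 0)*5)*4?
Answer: 28561/4 ≈ 7140.3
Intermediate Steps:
q(k, s) = 3
X = 120 (X = (6*5)*4 = 30*4 = 120)
N = -63/2 (N = -35 + 7*((-2 - 2)/(-3 - 5)) = -35 + 7*(-4/(-8)) = -35 + 7*(-4*(-⅛)) = -35 + 7*(½) = -35 + 7/2 = -63/2 ≈ -31.500)
(-7 + ((X + N) + q(5, 0)))² = (-7 + ((120 - 63/2) + 3))² = (-7 + (177/2 + 3))² = (-7 + 183/2)² = (169/2)² = 28561/4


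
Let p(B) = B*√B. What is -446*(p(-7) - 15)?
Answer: 6690 + 3122*I*√7 ≈ 6690.0 + 8260.0*I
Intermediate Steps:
p(B) = B^(3/2)
-446*(p(-7) - 15) = -446*((-7)^(3/2) - 15) = -446*(-7*I*√7 - 15) = -446*(-15 - 7*I*√7) = 6690 + 3122*I*√7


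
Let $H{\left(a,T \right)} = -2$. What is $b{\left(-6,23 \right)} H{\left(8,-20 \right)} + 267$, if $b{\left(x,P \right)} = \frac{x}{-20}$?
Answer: $\frac{1332}{5} \approx 266.4$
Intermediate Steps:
$b{\left(x,P \right)} = - \frac{x}{20}$ ($b{\left(x,P \right)} = x \left(- \frac{1}{20}\right) = - \frac{x}{20}$)
$b{\left(-6,23 \right)} H{\left(8,-20 \right)} + 267 = \left(- \frac{1}{20}\right) \left(-6\right) \left(-2\right) + 267 = \frac{3}{10} \left(-2\right) + 267 = - \frac{3}{5} + 267 = \frac{1332}{5}$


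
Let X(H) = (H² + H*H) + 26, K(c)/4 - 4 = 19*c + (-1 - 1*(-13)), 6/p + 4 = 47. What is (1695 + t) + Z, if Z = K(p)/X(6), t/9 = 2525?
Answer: 51454544/2107 ≈ 24421.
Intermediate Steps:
t = 22725 (t = 9*2525 = 22725)
p = 6/43 (p = 6/(-4 + 47) = 6/43 ≈ 0.13953)
K(c) = 64 + 76*c (K(c) = 16 + 4*(19*c + (-1 - 1*(-13))) = 16 + 4*(19*c + (-1 + 13)) = 16 + 4*(19*c + 12) = 16 + 4*(12 + 19*c) = 16 + (48 + 76*c) = 64 + 76*c)
X(H) = 26 + 2*H² (X(H) = (H² + H²) + 26 = 2*H² + 26 = 26 + 2*H²)
Z = 1604/2107 (Z = (64 + 76*(6/43))/(26 + 2*6²) = (64 + 456/43)/(26 + 2*36) = 3208/(43*(26 + 72)) = (3208/43)/98 = (3208/43)*(1/98) = 1604/2107 ≈ 0.76127)
(1695 + t) + Z = (1695 + 22725) + 1604/2107 = 24420 + 1604/2107 = 51454544/2107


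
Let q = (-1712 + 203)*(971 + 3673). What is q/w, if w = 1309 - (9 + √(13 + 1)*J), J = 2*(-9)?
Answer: -1138766850/210683 + 15767541*√14/210683 ≈ -5125.1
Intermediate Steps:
J = -18
q = -7007796 (q = -1509*4644 = -7007796)
w = 1300 + 18*√14 (w = 1309 - (9 + √(13 + 1)*(-18)) = 1309 - (9 + √14*(-18)) = 1309 - (9 - 18*√14) = 1309 + (-9 + 18*√14) = 1300 + 18*√14 ≈ 1367.3)
q/w = -7007796/(1300 + 18*√14)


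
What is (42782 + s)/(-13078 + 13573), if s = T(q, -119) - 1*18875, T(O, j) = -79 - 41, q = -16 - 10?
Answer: 2643/55 ≈ 48.055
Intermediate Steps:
q = -26
T(O, j) = -120
s = -18995 (s = -120 - 1*18875 = -120 - 18875 = -18995)
(42782 + s)/(-13078 + 13573) = (42782 - 18995)/(-13078 + 13573) = 23787/495 = 23787*(1/495) = 2643/55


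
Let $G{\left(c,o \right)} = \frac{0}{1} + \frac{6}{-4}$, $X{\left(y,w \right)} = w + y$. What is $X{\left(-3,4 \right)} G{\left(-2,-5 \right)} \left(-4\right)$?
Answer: $6$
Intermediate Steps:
$G{\left(c,o \right)} = - \frac{3}{2}$ ($G{\left(c,o \right)} = 0 \cdot 1 + 6 \left(- \frac{1}{4}\right) = 0 - \frac{3}{2} = - \frac{3}{2}$)
$X{\left(-3,4 \right)} G{\left(-2,-5 \right)} \left(-4\right) = \left(4 - 3\right) \left(- \frac{3}{2}\right) \left(-4\right) = 1 \left(- \frac{3}{2}\right) \left(-4\right) = \left(- \frac{3}{2}\right) \left(-4\right) = 6$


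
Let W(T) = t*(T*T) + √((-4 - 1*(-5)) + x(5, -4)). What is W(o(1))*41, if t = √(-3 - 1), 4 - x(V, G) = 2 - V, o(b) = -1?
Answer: 82*I + 82*√2 ≈ 115.97 + 82.0*I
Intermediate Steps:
x(V, G) = 2 + V (x(V, G) = 4 - (2 - V) = 4 + (-2 + V) = 2 + V)
t = 2*I (t = √(-4) = 2*I ≈ 2.0*I)
W(T) = 2*√2 + 2*I*T² (W(T) = (2*I)*(T*T) + √((-4 - 1*(-5)) + (2 + 5)) = (2*I)*T² + √((-4 + 5) + 7) = 2*I*T² + √(1 + 7) = 2*I*T² + √8 = 2*I*T² + 2*√2 = 2*√2 + 2*I*T²)
W(o(1))*41 = (2*√2 + 2*I*(-1)²)*41 = (2*√2 + 2*I*1)*41 = (2*√2 + 2*I)*41 = (2*I + 2*√2)*41 = 82*I + 82*√2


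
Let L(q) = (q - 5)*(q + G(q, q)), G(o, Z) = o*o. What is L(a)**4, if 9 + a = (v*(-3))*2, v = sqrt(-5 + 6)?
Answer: 311169600000000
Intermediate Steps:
v = 1 (v = sqrt(1) = 1)
G(o, Z) = o**2
a = -15 (a = -9 + (1*(-3))*2 = -9 - 3*2 = -9 - 6 = -15)
L(q) = (-5 + q)*(q + q**2) (L(q) = (q - 5)*(q + q**2) = (-5 + q)*(q + q**2))
L(a)**4 = (-15*(-5 + (-15)**2 - 4*(-15)))**4 = (-15*(-5 + 225 + 60))**4 = (-15*280)**4 = (-4200)**4 = 311169600000000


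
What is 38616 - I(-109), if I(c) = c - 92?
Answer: 38817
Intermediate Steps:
I(c) = -92 + c
38616 - I(-109) = 38616 - (-92 - 109) = 38616 - 1*(-201) = 38616 + 201 = 38817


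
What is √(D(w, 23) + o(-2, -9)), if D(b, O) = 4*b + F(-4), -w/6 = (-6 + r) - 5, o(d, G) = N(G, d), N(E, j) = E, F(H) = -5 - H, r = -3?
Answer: √326 ≈ 18.055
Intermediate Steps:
o(d, G) = G
w = 84 (w = -6*((-6 - 3) - 5) = -6*(-9 - 5) = -6*(-14) = 84)
D(b, O) = -1 + 4*b (D(b, O) = 4*b + (-5 - 1*(-4)) = 4*b + (-5 + 4) = 4*b - 1 = -1 + 4*b)
√(D(w, 23) + o(-2, -9)) = √((-1 + 4*84) - 9) = √((-1 + 336) - 9) = √(335 - 9) = √326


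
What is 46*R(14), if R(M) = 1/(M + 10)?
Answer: 23/12 ≈ 1.9167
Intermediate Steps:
R(M) = 1/(10 + M)
46*R(14) = 46/(10 + 14) = 46/24 = 46*(1/24) = 23/12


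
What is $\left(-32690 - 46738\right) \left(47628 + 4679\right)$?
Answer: $-4154640396$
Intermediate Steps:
$\left(-32690 - 46738\right) \left(47628 + 4679\right) = \left(-79428\right) 52307 = -4154640396$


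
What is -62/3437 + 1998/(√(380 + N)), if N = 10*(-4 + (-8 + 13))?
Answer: -62/3437 + 333*√390/65 ≈ 101.15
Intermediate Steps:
N = 10 (N = 10*(-4 + 5) = 10*1 = 10)
-62/3437 + 1998/(√(380 + N)) = -62/3437 + 1998/(√(380 + 10)) = -62*1/3437 + 1998/(√390) = -62/3437 + 1998*(√390/390) = -62/3437 + 333*√390/65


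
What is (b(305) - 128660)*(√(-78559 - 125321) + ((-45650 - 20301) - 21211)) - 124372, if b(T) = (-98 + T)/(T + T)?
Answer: 3420303235873/305 - 78482393*I*√50970/305 ≈ 1.1214e+10 - 5.8094e+7*I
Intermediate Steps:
b(T) = (-98 + T)/(2*T) (b(T) = (-98 + T)/((2*T)) = (-98 + T)*(1/(2*T)) = (-98 + T)/(2*T))
(b(305) - 128660)*(√(-78559 - 125321) + ((-45650 - 20301) - 21211)) - 124372 = ((½)*(-98 + 305)/305 - 128660)*(√(-78559 - 125321) + ((-45650 - 20301) - 21211)) - 124372 = ((½)*(1/305)*207 - 128660)*(√(-203880) + (-65951 - 21211)) - 124372 = (207/610 - 128660)*(2*I*√50970 - 87162) - 124372 = -78482393*(-87162 + 2*I*√50970)/610 - 124372 = (3420341169333/305 - 78482393*I*√50970/305) - 124372 = 3420303235873/305 - 78482393*I*√50970/305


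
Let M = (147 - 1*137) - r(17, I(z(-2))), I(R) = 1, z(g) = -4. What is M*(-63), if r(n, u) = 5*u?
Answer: -315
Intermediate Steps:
M = 5 (M = (147 - 1*137) - 5 = (147 - 137) - 1*5 = 10 - 5 = 5)
M*(-63) = 5*(-63) = -315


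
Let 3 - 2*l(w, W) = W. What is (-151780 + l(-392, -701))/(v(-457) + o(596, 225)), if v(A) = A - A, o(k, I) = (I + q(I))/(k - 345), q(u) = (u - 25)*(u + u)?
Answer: -12669476/30075 ≈ -421.26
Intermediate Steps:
q(u) = 2*u*(-25 + u) (q(u) = (-25 + u)*(2*u) = 2*u*(-25 + u))
o(k, I) = (I + 2*I*(-25 + I))/(-345 + k) (o(k, I) = (I + 2*I*(-25 + I))/(k - 345) = (I + 2*I*(-25 + I))/(-345 + k))
l(w, W) = 3/2 - W/2
v(A) = 0
(-151780 + l(-392, -701))/(v(-457) + o(596, 225)) = (-151780 + (3/2 - ½*(-701)))/(0 + 225*(-49 + 2*225)/(-345 + 596)) = (-151780 + (3/2 + 701/2))/(0 + 225*(-49 + 450)/251) = (-151780 + 352)/(0 + 225*(1/251)*401) = -151428/(0 + 90225/251) = -151428/90225/251 = -151428*251/90225 = -12669476/30075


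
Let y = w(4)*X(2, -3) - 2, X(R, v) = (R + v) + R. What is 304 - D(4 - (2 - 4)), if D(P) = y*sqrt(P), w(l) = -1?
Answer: 304 + 3*sqrt(6) ≈ 311.35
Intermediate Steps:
X(R, v) = v + 2*R
y = -3 (y = -(-3 + 2*2) - 2 = -(-3 + 4) - 2 = -1*1 - 2 = -1 - 2 = -3)
D(P) = -3*sqrt(P)
304 - D(4 - (2 - 4)) = 304 - (-3)*sqrt(4 - (2 - 4)) = 304 - (-3)*sqrt(4 - 1*(-2)) = 304 - (-3)*sqrt(4 + 2) = 304 - (-3)*sqrt(6) = 304 + 3*sqrt(6)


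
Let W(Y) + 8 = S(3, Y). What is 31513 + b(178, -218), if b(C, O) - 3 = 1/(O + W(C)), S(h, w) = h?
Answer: 7028067/223 ≈ 31516.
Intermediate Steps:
W(Y) = -5 (W(Y) = -8 + 3 = -5)
b(C, O) = 3 + 1/(-5 + O) (b(C, O) = 3 + 1/(O - 5) = 3 + 1/(-5 + O))
31513 + b(178, -218) = 31513 + (-14 + 3*(-218))/(-5 - 218) = 31513 + (-14 - 654)/(-223) = 31513 - 1/223*(-668) = 31513 + 668/223 = 7028067/223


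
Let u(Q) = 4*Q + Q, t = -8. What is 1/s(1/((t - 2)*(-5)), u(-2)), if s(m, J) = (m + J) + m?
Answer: -25/249 ≈ -0.10040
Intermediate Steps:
u(Q) = 5*Q
s(m, J) = J + 2*m (s(m, J) = (J + m) + m = J + 2*m)
1/s(1/((t - 2)*(-5)), u(-2)) = 1/(5*(-2) + 2/(((-8 - 2)*(-5)))) = 1/(-10 + 2/((-10*(-5)))) = 1/(-10 + 2/50) = 1/(-10 + 2*(1/50)) = 1/(-10 + 1/25) = 1/(-249/25) = -25/249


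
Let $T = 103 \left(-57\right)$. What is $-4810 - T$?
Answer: $1061$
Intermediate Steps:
$T = -5871$
$-4810 - T = -4810 - -5871 = -4810 + 5871 = 1061$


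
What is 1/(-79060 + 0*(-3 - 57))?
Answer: -1/79060 ≈ -1.2649e-5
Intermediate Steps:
1/(-79060 + 0*(-3 - 57)) = 1/(-79060 + 0*(-60)) = 1/(-79060 + 0) = 1/(-79060) = -1/79060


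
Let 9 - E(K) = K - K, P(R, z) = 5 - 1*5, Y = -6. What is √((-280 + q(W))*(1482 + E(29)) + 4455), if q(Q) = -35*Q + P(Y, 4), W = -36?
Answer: √1465635 ≈ 1210.6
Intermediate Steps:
P(R, z) = 0 (P(R, z) = 5 - 5 = 0)
E(K) = 9 (E(K) = 9 - (K - K) = 9 - 1*0 = 9 + 0 = 9)
q(Q) = -35*Q (q(Q) = -35*Q + 0 = -35*Q)
√((-280 + q(W))*(1482 + E(29)) + 4455) = √((-280 - 35*(-36))*(1482 + 9) + 4455) = √((-280 + 1260)*1491 + 4455) = √(980*1491 + 4455) = √(1461180 + 4455) = √1465635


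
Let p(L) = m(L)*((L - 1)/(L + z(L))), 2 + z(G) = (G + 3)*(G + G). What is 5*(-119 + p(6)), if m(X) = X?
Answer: -33245/56 ≈ -593.66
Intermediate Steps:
z(G) = -2 + 2*G*(3 + G) (z(G) = -2 + (G + 3)*(G + G) = -2 + (3 + G)*(2*G) = -2 + 2*G*(3 + G))
p(L) = L*(-1 + L)/(-2 + 2*L² + 7*L) (p(L) = L*((L - 1)/(L + (-2 + 2*L² + 6*L))) = L*((-1 + L)/(-2 + 2*L² + 7*L)) = L*(-1 + L)/(-2 + 2*L² + 7*L))
5*(-119 + p(6)) = 5*(-119 + 6*(-1 + 6)/(-2 + 2*6² + 7*6)) = 5*(-119 + 6*5/(-2 + 2*36 + 42)) = 5*(-119 + 6*5/(-2 + 72 + 42)) = 5*(-119 + 6*5/112) = 5*(-119 + 6*(1/112)*5) = 5*(-119 + 15/56) = 5*(-6649/56) = -33245/56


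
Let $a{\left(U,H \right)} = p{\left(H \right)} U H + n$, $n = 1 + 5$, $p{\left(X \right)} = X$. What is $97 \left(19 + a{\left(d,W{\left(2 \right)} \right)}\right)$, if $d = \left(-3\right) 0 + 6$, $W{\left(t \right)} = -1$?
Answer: $3007$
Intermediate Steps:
$n = 6$
$d = 6$ ($d = 0 + 6 = 6$)
$a{\left(U,H \right)} = 6 + U H^{2}$ ($a{\left(U,H \right)} = H U H + 6 = U H^{2} + 6 = 6 + U H^{2}$)
$97 \left(19 + a{\left(d,W{\left(2 \right)} \right)}\right) = 97 \left(19 + \left(6 + 6 \left(-1\right)^{2}\right)\right) = 97 \left(19 + \left(6 + 6 \cdot 1\right)\right) = 97 \left(19 + \left(6 + 6\right)\right) = 97 \left(19 + 12\right) = 97 \cdot 31 = 3007$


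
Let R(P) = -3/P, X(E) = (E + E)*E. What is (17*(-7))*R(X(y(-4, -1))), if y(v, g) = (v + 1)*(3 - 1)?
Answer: 119/24 ≈ 4.9583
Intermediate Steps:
y(v, g) = 2 + 2*v (y(v, g) = (1 + v)*2 = 2 + 2*v)
X(E) = 2*E**2 (X(E) = (2*E)*E = 2*E**2)
(17*(-7))*R(X(y(-4, -1))) = (17*(-7))*(-3*1/(2*(2 + 2*(-4))**2)) = -(-357)/(2*(2 - 8)**2) = -(-357)/(2*(-6)**2) = -(-357)/(2*36) = -(-357)/72 = -119*(-1/24) = 119/24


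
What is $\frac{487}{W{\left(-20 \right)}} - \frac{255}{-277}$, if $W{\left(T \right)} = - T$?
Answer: $\frac{139999}{5540} \approx 25.271$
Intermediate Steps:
$\frac{487}{W{\left(-20 \right)}} - \frac{255}{-277} = \frac{487}{\left(-1\right) \left(-20\right)} - \frac{255}{-277} = \frac{487}{20} - - \frac{255}{277} = 487 \cdot \frac{1}{20} + \frac{255}{277} = \frac{487}{20} + \frac{255}{277} = \frac{139999}{5540}$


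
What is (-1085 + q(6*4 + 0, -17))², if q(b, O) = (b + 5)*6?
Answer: 829921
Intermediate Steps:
q(b, O) = 30 + 6*b (q(b, O) = (5 + b)*6 = 30 + 6*b)
(-1085 + q(6*4 + 0, -17))² = (-1085 + (30 + 6*(6*4 + 0)))² = (-1085 + (30 + 6*(24 + 0)))² = (-1085 + (30 + 6*24))² = (-1085 + (30 + 144))² = (-1085 + 174)² = (-911)² = 829921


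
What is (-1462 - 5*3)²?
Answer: 2181529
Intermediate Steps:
(-1462 - 5*3)² = (-1462 - 15)² = (-1477)² = 2181529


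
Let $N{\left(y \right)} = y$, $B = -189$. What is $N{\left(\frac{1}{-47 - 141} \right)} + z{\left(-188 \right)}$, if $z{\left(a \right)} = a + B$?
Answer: $- \frac{70877}{188} \approx -377.01$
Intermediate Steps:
$z{\left(a \right)} = -189 + a$ ($z{\left(a \right)} = a - 189 = -189 + a$)
$N{\left(\frac{1}{-47 - 141} \right)} + z{\left(-188 \right)} = \frac{1}{-47 - 141} - 377 = \frac{1}{-188} - 377 = - \frac{1}{188} - 377 = - \frac{70877}{188}$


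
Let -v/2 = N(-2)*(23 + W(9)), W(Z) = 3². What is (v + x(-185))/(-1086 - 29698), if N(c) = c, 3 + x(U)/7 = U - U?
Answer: -107/30784 ≈ -0.0034758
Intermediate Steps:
x(U) = -21 (x(U) = -21 + 7*(U - U) = -21 + 7*0 = -21 + 0 = -21)
W(Z) = 9
v = 128 (v = -(-4)*(23 + 9) = -(-4)*32 = -2*(-64) = 128)
(v + x(-185))/(-1086 - 29698) = (128 - 21)/(-1086 - 29698) = 107/(-30784) = 107*(-1/30784) = -107/30784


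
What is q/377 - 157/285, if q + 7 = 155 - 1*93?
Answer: -43514/107445 ≈ -0.40499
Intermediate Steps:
q = 55 (q = -7 + (155 - 1*93) = -7 + (155 - 93) = -7 + 62 = 55)
q/377 - 157/285 = 55/377 - 157/285 = -43514/107445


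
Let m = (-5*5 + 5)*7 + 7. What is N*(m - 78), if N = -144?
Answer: 30384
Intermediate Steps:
m = -133 (m = (-25 + 5)*7 + 7 = -20*7 + 7 = -140 + 7 = -133)
N*(m - 78) = -144*(-133 - 78) = -144*(-211) = 30384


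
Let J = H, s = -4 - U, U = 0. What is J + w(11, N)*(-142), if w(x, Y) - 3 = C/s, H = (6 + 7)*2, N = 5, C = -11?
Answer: -1581/2 ≈ -790.50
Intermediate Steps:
H = 26 (H = 13*2 = 26)
s = -4 (s = -4 - 1*0 = -4 + 0 = -4)
J = 26
w(x, Y) = 23/4 (w(x, Y) = 3 - 11/(-4) = 3 - 11*(-1/4) = 3 + 11/4 = 23/4)
J + w(11, N)*(-142) = 26 + (23/4)*(-142) = 26 - 1633/2 = -1581/2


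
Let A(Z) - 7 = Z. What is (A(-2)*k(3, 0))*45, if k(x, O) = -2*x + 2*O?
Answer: -1350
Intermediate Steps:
A(Z) = 7 + Z
(A(-2)*k(3, 0))*45 = ((7 - 2)*(-2*3 + 2*0))*45 = (5*(-6 + 0))*45 = (5*(-6))*45 = -30*45 = -1350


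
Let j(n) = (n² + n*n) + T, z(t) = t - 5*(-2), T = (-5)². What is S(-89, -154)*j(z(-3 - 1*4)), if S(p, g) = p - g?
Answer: 2795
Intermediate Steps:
T = 25
z(t) = 10 + t (z(t) = t + 10 = 10 + t)
j(n) = 25 + 2*n² (j(n) = (n² + n*n) + 25 = (n² + n²) + 25 = 2*n² + 25 = 25 + 2*n²)
S(-89, -154)*j(z(-3 - 1*4)) = (-89 - 1*(-154))*(25 + 2*(10 + (-3 - 1*4))²) = (-89 + 154)*(25 + 2*(10 + (-3 - 4))²) = 65*(25 + 2*(10 - 7)²) = 65*(25 + 2*3²) = 65*(25 + 2*9) = 65*(25 + 18) = 65*43 = 2795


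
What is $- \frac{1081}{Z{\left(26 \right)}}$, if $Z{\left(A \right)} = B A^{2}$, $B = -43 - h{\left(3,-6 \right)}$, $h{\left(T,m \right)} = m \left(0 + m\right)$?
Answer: $\frac{1081}{53404} \approx 0.020242$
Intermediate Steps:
$h{\left(T,m \right)} = m^{2}$ ($h{\left(T,m \right)} = m m = m^{2}$)
$B = -79$ ($B = -43 - \left(-6\right)^{2} = -43 - 36 = -79$)
$Z{\left(A \right)} = - 79 A^{2}$
$- \frac{1081}{Z{\left(26 \right)}} = - \frac{1081}{\left(-79\right) 26^{2}} = - \frac{1081}{\left(-79\right) 676} = - \frac{1081}{-53404} = \left(-1081\right) \left(- \frac{1}{53404}\right) = \frac{1081}{53404}$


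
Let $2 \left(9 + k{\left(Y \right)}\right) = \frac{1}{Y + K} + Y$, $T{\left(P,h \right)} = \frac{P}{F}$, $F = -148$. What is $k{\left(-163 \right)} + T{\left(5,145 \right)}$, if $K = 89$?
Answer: $- \frac{3350}{37} \approx -90.541$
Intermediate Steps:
$T{\left(P,h \right)} = - \frac{P}{148}$ ($T{\left(P,h \right)} = \frac{P}{-148} = P \left(- \frac{1}{148}\right) = - \frac{P}{148}$)
$k{\left(Y \right)} = -9 + \frac{Y}{2} + \frac{1}{2 \left(89 + Y\right)}$ ($k{\left(Y \right)} = -9 + \frac{\frac{1}{Y + 89} + Y}{2} = -9 + \frac{\frac{1}{89 + Y} + Y}{2} = -9 + \frac{Y + \frac{1}{89 + Y}}{2} = -9 + \left(\frac{Y}{2} + \frac{1}{2 \left(89 + Y\right)}\right) = -9 + \frac{Y}{2} + \frac{1}{2 \left(89 + Y\right)}$)
$k{\left(-163 \right)} + T{\left(5,145 \right)} = \frac{-1601 + \left(-163\right)^{2} + 71 \left(-163\right)}{2 \left(89 - 163\right)} - \frac{5}{148} = \frac{-1601 + 26569 - 11573}{2 \left(-74\right)} - \frac{5}{148} = \frac{1}{2} \left(- \frac{1}{74}\right) 13395 - \frac{5}{148} = - \frac{13395}{148} - \frac{5}{148} = - \frac{3350}{37}$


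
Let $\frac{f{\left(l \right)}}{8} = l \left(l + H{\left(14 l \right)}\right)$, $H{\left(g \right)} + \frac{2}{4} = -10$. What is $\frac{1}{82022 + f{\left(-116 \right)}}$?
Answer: $\frac{1}{199414} \approx 5.0147 \cdot 10^{-6}$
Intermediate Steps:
$H{\left(g \right)} = - \frac{21}{2}$ ($H{\left(g \right)} = - \frac{1}{2} - 10 = - \frac{21}{2}$)
$f{\left(l \right)} = 8 l \left(- \frac{21}{2} + l\right)$ ($f{\left(l \right)} = 8 l \left(l - \frac{21}{2}\right) = 8 l \left(- \frac{21}{2} + l\right)$)
$\frac{1}{82022 + f{\left(-116 \right)}} = \frac{1}{82022 + 4 \left(-116\right) \left(-21 + 2 \left(-116\right)\right)} = \frac{1}{82022 + 4 \left(-116\right) \left(-21 - 232\right)} = \frac{1}{82022 + 4 \left(-116\right) \left(-253\right)} = \frac{1}{82022 + 117392} = \frac{1}{199414}$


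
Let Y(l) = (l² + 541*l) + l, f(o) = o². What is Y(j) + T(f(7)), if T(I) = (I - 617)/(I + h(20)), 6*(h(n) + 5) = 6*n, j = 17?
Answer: 75953/8 ≈ 9494.1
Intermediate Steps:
h(n) = -5 + n (h(n) = -5 + (6*n)/6 = -5 + n)
T(I) = (-617 + I)/(15 + I) (T(I) = (I - 617)/(I + (-5 + 20)) = (-617 + I)/(I + 15) = (-617 + I)/(15 + I))
Y(l) = l² + 542*l
Y(j) + T(f(7)) = 17*(542 + 17) + (-617 + 7²)/(15 + 7²) = 17*559 + (-617 + 49)/(15 + 49) = 9503 - 568/64 = 9503 + (1/64)*(-568) = 9503 - 71/8 = 75953/8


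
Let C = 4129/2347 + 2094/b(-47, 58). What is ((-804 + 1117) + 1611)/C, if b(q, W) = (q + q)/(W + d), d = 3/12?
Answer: -848938064/571776745 ≈ -1.4847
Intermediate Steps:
d = ¼ (d = 3*(1/12) = ¼ ≈ 0.25000)
b(q, W) = 2*q/(¼ + W) (b(q, W) = (q + q)/(W + ¼) = (2*q)/(¼ + W) = 2*q/(¼ + W))
C = -571776745/441236 (C = 4129/2347 + 2094/((8*(-47)/(1 + 4*58))) = 4129*(1/2347) + 2094/((8*(-47)/(1 + 232))) = 4129/2347 + 2094/((8*(-47)/233)) = 4129/2347 + 2094/((8*(-47)*(1/233))) = 4129/2347 + 2094/(-376/233) = 4129/2347 + 2094*(-233/376) = 4129/2347 - 243951/188 = -571776745/441236 ≈ -1295.9)
((-804 + 1117) + 1611)/C = ((-804 + 1117) + 1611)/(-571776745/441236) = (313 + 1611)*(-441236/571776745) = 1924*(-441236/571776745) = -848938064/571776745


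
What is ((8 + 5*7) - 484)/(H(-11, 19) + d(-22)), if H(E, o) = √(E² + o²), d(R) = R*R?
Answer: -106722/116887 + 441*√482/233774 ≈ -0.87162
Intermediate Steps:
d(R) = R²
((8 + 5*7) - 484)/(H(-11, 19) + d(-22)) = ((8 + 5*7) - 484)/(√((-11)² + 19²) + (-22)²) = ((8 + 35) - 484)/(√(121 + 361) + 484) = (43 - 484)/(√482 + 484) = -441/(484 + √482)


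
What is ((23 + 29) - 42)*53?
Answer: 530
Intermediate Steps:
((23 + 29) - 42)*53 = (52 - 42)*53 = 10*53 = 530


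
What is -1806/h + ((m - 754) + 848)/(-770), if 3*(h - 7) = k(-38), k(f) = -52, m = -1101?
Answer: 4203077/23870 ≈ 176.08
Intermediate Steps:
h = -31/3 (h = 7 + (⅓)*(-52) = 7 - 52/3 = -31/3 ≈ -10.333)
-1806/h + ((m - 754) + 848)/(-770) = -1806/(-31/3) + ((-1101 - 754) + 848)/(-770) = -1806*(-3/31) + (-1855 + 848)*(-1/770) = 5418/31 - 1007*(-1/770) = 5418/31 + 1007/770 = 4203077/23870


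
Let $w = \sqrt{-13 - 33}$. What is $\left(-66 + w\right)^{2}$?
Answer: $\left(66 - i \sqrt{46}\right)^{2} \approx 4310.0 - 895.27 i$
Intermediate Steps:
$w = i \sqrt{46}$ ($w = \sqrt{-46} = i \sqrt{46} \approx 6.7823 i$)
$\left(-66 + w\right)^{2} = \left(-66 + i \sqrt{46}\right)^{2}$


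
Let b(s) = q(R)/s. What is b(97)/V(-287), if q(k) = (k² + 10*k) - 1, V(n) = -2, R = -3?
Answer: 11/97 ≈ 0.11340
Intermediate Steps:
q(k) = -1 + k² + 10*k
b(s) = -22/s (b(s) = (-1 + (-3)² + 10*(-3))/s = (-1 + 9 - 30)/s = -22/s)
b(97)/V(-287) = -22/97/(-2) = -22*1/97*(-½) = -22/97*(-½) = 11/97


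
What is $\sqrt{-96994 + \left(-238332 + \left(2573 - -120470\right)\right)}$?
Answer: $3 i \sqrt{23587} \approx 460.74 i$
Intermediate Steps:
$\sqrt{-96994 + \left(-238332 + \left(2573 - -120470\right)\right)} = \sqrt{-96994 + \left(-238332 + \left(2573 + 120470\right)\right)} = \sqrt{-96994 + \left(-238332 + 123043\right)} = \sqrt{-96994 - 115289} = \sqrt{-212283} = 3 i \sqrt{23587}$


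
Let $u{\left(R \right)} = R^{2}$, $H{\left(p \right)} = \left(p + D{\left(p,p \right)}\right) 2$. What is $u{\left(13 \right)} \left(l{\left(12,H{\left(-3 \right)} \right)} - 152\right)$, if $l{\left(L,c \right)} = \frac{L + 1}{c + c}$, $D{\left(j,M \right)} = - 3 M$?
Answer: $- \frac{614315}{24} \approx -25596.0$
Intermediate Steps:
$H{\left(p \right)} = - 4 p$ ($H{\left(p \right)} = \left(p - 3 p\right) 2 = - 2 p 2 = - 4 p$)
$l{\left(L,c \right)} = \frac{1 + L}{2 c}$
$u{\left(13 \right)} \left(l{\left(12,H{\left(-3 \right)} \right)} - 152\right) = 13^{2} \left(\frac{1 + 12}{2 \left(\left(-4\right) \left(-3\right)\right)} - 152\right) = 169 \left(\frac{1}{2} \cdot \frac{1}{12} \cdot 13 - 152\right) = 169 \left(\frac{13}{24} - 152\right) = 169 \left(- \frac{3635}{24}\right) = - \frac{614315}{24}$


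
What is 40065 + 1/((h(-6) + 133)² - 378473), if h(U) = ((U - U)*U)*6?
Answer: 14454810959/360784 ≈ 40065.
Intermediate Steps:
h(U) = 0 (h(U) = (0*U)*6 = 0*6 = 0)
40065 + 1/((h(-6) + 133)² - 378473) = 40065 + 1/((0 + 133)² - 378473) = 40065 + 1/(133² - 378473) = 40065 + 1/(17689 - 378473) = 40065 + 1/(-360784) = 40065 - 1/360784 = 14454810959/360784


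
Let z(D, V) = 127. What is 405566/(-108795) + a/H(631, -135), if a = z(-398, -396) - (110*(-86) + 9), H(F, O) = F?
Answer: 786126364/68649645 ≈ 11.451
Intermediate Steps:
a = 9578 (a = 127 - (110*(-86) + 9) = 127 - (-9460 + 9) = 127 - 1*(-9451) = 127 + 9451 = 9578)
405566/(-108795) + a/H(631, -135) = 405566/(-108795) + 9578/631 = 405566*(-1/108795) + 9578*(1/631) = -405566/108795 + 9578/631 = 786126364/68649645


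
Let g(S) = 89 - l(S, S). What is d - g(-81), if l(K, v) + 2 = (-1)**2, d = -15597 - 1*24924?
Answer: -40611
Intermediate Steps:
d = -40521 (d = -15597 - 24924 = -40521)
l(K, v) = -1 (l(K, v) = -2 + (-1)**2 = -2 + 1 = -1)
g(S) = 90 (g(S) = 89 - 1*(-1) = 89 + 1 = 90)
d - g(-81) = -40521 - 1*90 = -40521 - 90 = -40611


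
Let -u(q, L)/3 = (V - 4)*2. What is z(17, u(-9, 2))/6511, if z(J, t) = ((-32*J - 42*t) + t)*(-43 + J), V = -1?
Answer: 46124/6511 ≈ 7.0840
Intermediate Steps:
u(q, L) = 30 (u(q, L) = -3*(-1 - 4)*2 = -(-15)*2 = -3*(-10) = 30)
z(J, t) = (-43 + J)*(-41*t - 32*J) (z(J, t) = ((-42*t - 32*J) + t)*(-43 + J) = (-41*t - 32*J)*(-43 + J) = (-43 + J)*(-41*t - 32*J))
z(17, u(-9, 2))/6511 = (-32*17² + 1376*17 + 1763*30 - 41*17*30)/6511 = (-32*289 + 23392 + 52890 - 20910)*(1/6511) = (-9248 + 23392 + 52890 - 20910)*(1/6511) = 46124*(1/6511) = 46124/6511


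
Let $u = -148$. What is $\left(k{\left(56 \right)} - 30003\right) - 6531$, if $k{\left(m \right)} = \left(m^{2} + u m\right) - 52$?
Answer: $-41738$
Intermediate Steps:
$k{\left(m \right)} = -52 + m^{2} - 148 m$ ($k{\left(m \right)} = \left(m^{2} - 148 m\right) - 52 = -52 + m^{2} - 148 m$)
$\left(k{\left(56 \right)} - 30003\right) - 6531 = \left(\left(-52 + 56^{2} - 8288\right) - 30003\right) - 6531 = \left(\left(-52 + 3136 - 8288\right) - 30003\right) - 6531 = \left(-5204 - 30003\right) - 6531 = -35207 - 6531 = -41738$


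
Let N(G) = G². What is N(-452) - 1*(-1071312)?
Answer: 1275616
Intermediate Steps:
N(-452) - 1*(-1071312) = (-452)² - 1*(-1071312) = 204304 + 1071312 = 1275616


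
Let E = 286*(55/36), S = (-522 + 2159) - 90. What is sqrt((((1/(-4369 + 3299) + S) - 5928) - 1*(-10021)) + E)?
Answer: sqrt(15654358405)/1605 ≈ 77.955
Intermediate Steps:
S = 1547 (S = 1637 - 90 = 1547)
E = 7865/18 (E = 286*(55*(1/36)) = 286*(55/36) = 7865/18 ≈ 436.94)
sqrt((((1/(-4369 + 3299) + S) - 5928) - 1*(-10021)) + E) = sqrt((((1/(-4369 + 3299) + 1547) - 5928) - 1*(-10021)) + 7865/18) = sqrt((((1/(-1070) + 1547) - 5928) + 10021) + 7865/18) = sqrt((((-1/1070 + 1547) - 5928) + 10021) + 7865/18) = sqrt(((1655289/1070 - 5928) + 10021) + 7865/18) = sqrt((-4687671/1070 + 10021) + 7865/18) = sqrt(6034799/1070 + 7865/18) = sqrt(29260483/4815) = sqrt(15654358405)/1605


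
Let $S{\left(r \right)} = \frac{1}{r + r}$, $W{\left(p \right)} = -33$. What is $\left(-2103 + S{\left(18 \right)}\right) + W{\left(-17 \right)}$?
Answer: $- \frac{76895}{36} \approx -2136.0$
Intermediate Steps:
$S{\left(r \right)} = \frac{1}{2 r}$
$\left(-2103 + S{\left(18 \right)}\right) + W{\left(-17 \right)} = \left(-2103 + \frac{1}{2 \cdot 18}\right) - 33 = \left(-2103 + \frac{1}{2} \cdot \frac{1}{18}\right) - 33 = \left(-2103 + \frac{1}{36}\right) - 33 = - \frac{75707}{36} - 33 = - \frac{76895}{36}$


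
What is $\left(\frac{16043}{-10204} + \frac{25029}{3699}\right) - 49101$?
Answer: $- \frac{68633383531}{1397948} \approx -49096.0$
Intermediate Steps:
$\left(\frac{16043}{-10204} + \frac{25029}{3699}\right) - 49101 = \left(16043 \left(- \frac{1}{10204}\right) + 25029 \cdot \frac{1}{3699}\right) - 49101 = \left(- \frac{16043}{10204} + \frac{927}{137}\right) - 49101 = \frac{7261217}{1397948} - 49101 = - \frac{68633383531}{1397948}$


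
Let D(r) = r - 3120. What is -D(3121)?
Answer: -1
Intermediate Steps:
D(r) = -3120 + r
-D(3121) = -(-3120 + 3121) = -1*1 = -1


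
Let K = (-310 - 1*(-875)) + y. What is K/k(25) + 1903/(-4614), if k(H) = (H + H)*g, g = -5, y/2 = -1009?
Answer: 1557098/288375 ≈ 5.3996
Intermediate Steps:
y = -2018 (y = 2*(-1009) = -2018)
k(H) = -10*H (k(H) = (H + H)*(-5) = (2*H)*(-5) = -10*H)
K = -1453 (K = (-310 - 1*(-875)) - 2018 = (-310 + 875) - 2018 = 565 - 2018 = -1453)
K/k(25) + 1903/(-4614) = -1453/((-10*25)) + 1903/(-4614) = -1453/(-250) + 1903*(-1/4614) = -1453*(-1/250) - 1903/4614 = 1453/250 - 1903/4614 = 1557098/288375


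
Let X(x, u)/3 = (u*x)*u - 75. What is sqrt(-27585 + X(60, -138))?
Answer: 21*sqrt(7710) ≈ 1843.9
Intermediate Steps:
X(x, u) = -225 + 3*x*u**2 (X(x, u) = 3*((u*x)*u - 75) = 3*(x*u**2 - 75) = 3*(-75 + x*u**2) = -225 + 3*x*u**2)
sqrt(-27585 + X(60, -138)) = sqrt(-27585 + (-225 + 3*60*(-138)**2)) = sqrt(-27585 + (-225 + 3*60*19044)) = sqrt(-27585 + (-225 + 3427920)) = sqrt(-27585 + 3427695) = sqrt(3400110) = 21*sqrt(7710)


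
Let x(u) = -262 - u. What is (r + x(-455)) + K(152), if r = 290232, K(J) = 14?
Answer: 290439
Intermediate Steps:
(r + x(-455)) + K(152) = (290232 + (-262 - 1*(-455))) + 14 = (290232 + (-262 + 455)) + 14 = (290232 + 193) + 14 = 290425 + 14 = 290439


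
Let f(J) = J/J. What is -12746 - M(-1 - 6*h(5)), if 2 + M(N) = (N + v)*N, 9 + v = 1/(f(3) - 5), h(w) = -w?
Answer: -53267/4 ≈ -13317.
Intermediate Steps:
f(J) = 1
v = -37/4 (v = -9 + 1/(1 - 5) = -9 + 1/(-4) = -9 - ¼ = -37/4 ≈ -9.2500)
M(N) = -2 + N*(-37/4 + N) (M(N) = -2 + (N - 37/4)*N = -2 + (-37/4 + N)*N = -2 + N*(-37/4 + N))
-12746 - M(-1 - 6*h(5)) = -12746 - (-2 + (-1 - (-6)*5)² - 37*(-1 - (-6)*5)/4) = -12746 - (-2 + (-1 - 6*(-5))² - 37*(-1 - 6*(-5))/4) = -12746 - (-2 + (-1 + 30)² - 37*(-1 + 30)/4) = -12746 - (-2 + 29² - 37/4*29) = -12746 - (-2 + 841 - 1073/4) = -12746 - 1*2283/4 = -12746 - 2283/4 = -53267/4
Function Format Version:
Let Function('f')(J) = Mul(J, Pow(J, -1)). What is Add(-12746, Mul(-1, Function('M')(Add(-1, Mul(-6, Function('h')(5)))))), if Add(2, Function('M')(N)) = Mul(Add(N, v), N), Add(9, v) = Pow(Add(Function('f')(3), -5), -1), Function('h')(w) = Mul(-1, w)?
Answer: Rational(-53267, 4) ≈ -13317.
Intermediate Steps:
Function('f')(J) = 1
v = Rational(-37, 4) (v = Add(-9, Pow(Add(1, -5), -1)) = Add(-9, Pow(-4, -1)) = Add(-9, Rational(-1, 4)) = Rational(-37, 4) ≈ -9.2500)
Function('M')(N) = Add(-2, Mul(N, Add(Rational(-37, 4), N))) (Function('M')(N) = Add(-2, Mul(Add(N, Rational(-37, 4)), N)) = Add(-2, Mul(Add(Rational(-37, 4), N), N)) = Add(-2, Mul(N, Add(Rational(-37, 4), N))))
Add(-12746, Mul(-1, Function('M')(Add(-1, Mul(-6, Function('h')(5)))))) = Add(-12746, Mul(-1, Add(-2, Pow(Add(-1, Mul(-6, Mul(-1, 5))), 2), Mul(Rational(-37, 4), Add(-1, Mul(-6, Mul(-1, 5))))))) = Add(-12746, Mul(-1, Add(-2, Pow(Add(-1, Mul(-6, -5)), 2), Mul(Rational(-37, 4), Add(-1, Mul(-6, -5)))))) = Add(-12746, Mul(-1, Add(-2, Pow(Add(-1, 30), 2), Mul(Rational(-37, 4), Add(-1, 30))))) = Add(-12746, Mul(-1, Add(-2, Pow(29, 2), Mul(Rational(-37, 4), 29)))) = Add(-12746, Mul(-1, Add(-2, 841, Rational(-1073, 4)))) = Add(-12746, Mul(-1, Rational(2283, 4))) = Add(-12746, Rational(-2283, 4)) = Rational(-53267, 4)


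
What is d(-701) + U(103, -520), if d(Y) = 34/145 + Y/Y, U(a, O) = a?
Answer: 15114/145 ≈ 104.23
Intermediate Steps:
d(Y) = 179/145 (d(Y) = 34*(1/145) + 1 = 34/145 + 1 = 179/145)
d(-701) + U(103, -520) = 179/145 + 103 = 15114/145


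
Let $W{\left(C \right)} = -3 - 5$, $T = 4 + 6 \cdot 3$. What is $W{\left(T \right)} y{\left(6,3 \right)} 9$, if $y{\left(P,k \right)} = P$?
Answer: $-432$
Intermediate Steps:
$T = 22$ ($T = 4 + 18 = 22$)
$W{\left(C \right)} = -8$ ($W{\left(C \right)} = -3 - 5 = -8$)
$W{\left(T \right)} y{\left(6,3 \right)} 9 = \left(-8\right) 6 \cdot 9 = \left(-48\right) 9 = -432$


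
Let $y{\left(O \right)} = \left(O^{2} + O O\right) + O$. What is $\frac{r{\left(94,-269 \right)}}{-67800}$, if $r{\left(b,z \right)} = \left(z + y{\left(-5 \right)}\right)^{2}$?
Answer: $- \frac{6272}{8475} \approx -0.74006$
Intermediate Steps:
$y{\left(O \right)} = O + 2 O^{2}$ ($y{\left(O \right)} = \left(O^{2} + O^{2}\right) + O = 2 O^{2} + O = O + 2 O^{2}$)
$r{\left(b,z \right)} = \left(45 + z\right)^{2}$ ($r{\left(b,z \right)} = \left(z - 5 \left(1 + 2 \left(-5\right)\right)\right)^{2} = \left(z - 5 \left(1 - 10\right)\right)^{2} = \left(z - -45\right)^{2} = \left(z + 45\right)^{2} = \left(45 + z\right)^{2}$)
$\frac{r{\left(94,-269 \right)}}{-67800} = \frac{\left(45 - 269\right)^{2}}{-67800} = \left(-224\right)^{2} \left(- \frac{1}{67800}\right) = 50176 \left(- \frac{1}{67800}\right) = - \frac{6272}{8475}$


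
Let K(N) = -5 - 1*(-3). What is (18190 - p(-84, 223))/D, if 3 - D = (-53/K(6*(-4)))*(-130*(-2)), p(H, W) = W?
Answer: -17967/6887 ≈ -2.6088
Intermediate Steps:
K(N) = -2 (K(N) = -5 + 3 = -2)
D = -6887 (D = 3 - (-53/(-2))*(-130*(-2)) = 3 - (-53*(-½))*260 = 3 - 53*260/2 = 3 - 1*6890 = 3 - 6890 = -6887)
(18190 - p(-84, 223))/D = (18190 - 1*223)/(-6887) = (18190 - 223)*(-1/6887) = 17967*(-1/6887) = -17967/6887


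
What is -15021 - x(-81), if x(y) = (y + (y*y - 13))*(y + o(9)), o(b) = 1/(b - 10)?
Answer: 515273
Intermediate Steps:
o(b) = 1/(-10 + b)
x(y) = (-1 + y)*(-13 + y + y²) (x(y) = (y + (y*y - 13))*(y + 1/(-10 + 9)) = (y + (y² - 13))*(y + 1/(-1)) = (y + (-13 + y²))*(y - 1) = (-13 + y + y²)*(-1 + y) = (-1 + y)*(-13 + y + y²))
-15021 - x(-81) = -15021 - (13 + (-81)³ - 14*(-81)) = -15021 - (13 - 531441 + 1134) = -15021 - 1*(-530294) = -15021 + 530294 = 515273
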